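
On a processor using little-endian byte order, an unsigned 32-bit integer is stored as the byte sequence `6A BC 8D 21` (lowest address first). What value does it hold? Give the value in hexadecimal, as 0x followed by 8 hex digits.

Little-endian: lowest address holds the least-significant byte.
Reassemble most-significant byte first: 21 8D BC 6A → 0x218DBC6A.

0x218DBC6A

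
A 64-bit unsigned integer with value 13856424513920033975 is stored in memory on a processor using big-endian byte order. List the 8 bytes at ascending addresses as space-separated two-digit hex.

C0 4B E8 AE 51 37 E4 B7

13856424513920033975 in hexadecimal, padded to 64 bits, is 0xC04BE8AE5137E4B7.
Split into bytes (most-significant first): C0 4B E8 AE 51 37 E4 B7.
Big-endian: lowest address holds the most-significant byte.
So the memory order matches the most-significant-first order: C0 4B E8 AE 51 37 E4 B7.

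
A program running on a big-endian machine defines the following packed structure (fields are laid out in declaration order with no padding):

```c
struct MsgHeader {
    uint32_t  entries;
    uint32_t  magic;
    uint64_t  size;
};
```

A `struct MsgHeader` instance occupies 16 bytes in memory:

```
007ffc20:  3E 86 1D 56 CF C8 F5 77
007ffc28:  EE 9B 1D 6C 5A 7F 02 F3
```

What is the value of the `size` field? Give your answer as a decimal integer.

`size` follows `entries` (4 B), `magic` (4 B), so it starts at offset 4 + 4 = 8 and occupies 8 bytes.
Bytes at offsets 8..15: EE 9B 1D 6C 5A 7F 02 F3.
In big-endian order the high byte comes first in memory.
The bytes are already most-significant first: 0xEE9B1D6C5A7F02F3.
0xEE9B1D6C5A7F02F3 = 17193368353628947187.

17193368353628947187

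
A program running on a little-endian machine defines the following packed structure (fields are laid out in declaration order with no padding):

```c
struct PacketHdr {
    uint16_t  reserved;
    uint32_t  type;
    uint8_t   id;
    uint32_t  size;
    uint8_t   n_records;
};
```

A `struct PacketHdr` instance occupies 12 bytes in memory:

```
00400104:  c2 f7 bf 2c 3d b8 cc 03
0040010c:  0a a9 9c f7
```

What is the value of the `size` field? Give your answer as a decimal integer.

2628323843

`size` follows `reserved` (2 B), `type` (4 B), `id` (1 B), so it starts at offset 2 + 4 + 1 = 7 and occupies 4 bytes.
Bytes at offsets 7..10: 03 0A A9 9C.
Little-endian stores the least-significant byte at the lowest address.
Reassemble most-significant byte first: 9C A9 0A 03 → 0x9CA90A03.
0x9CA90A03 = 2628323843.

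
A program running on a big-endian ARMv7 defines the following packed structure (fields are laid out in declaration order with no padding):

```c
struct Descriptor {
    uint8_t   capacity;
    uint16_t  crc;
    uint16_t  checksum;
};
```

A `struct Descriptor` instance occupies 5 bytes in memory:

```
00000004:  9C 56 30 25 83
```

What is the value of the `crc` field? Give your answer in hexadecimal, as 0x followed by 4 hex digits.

0x5630

`crc` follows `capacity` (1 byte), so it starts at byte offset 1 and occupies 2 bytes.
Bytes at offsets 1..2: 56 30.
Big-endian stores the most-significant byte at the lowest address.
The bytes are already most-significant first: 0x5630.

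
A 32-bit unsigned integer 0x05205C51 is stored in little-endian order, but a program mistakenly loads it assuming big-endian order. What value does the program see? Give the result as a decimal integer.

Stored little-endian, the bytes at ascending addresses are 51 5C 20 05.
Read back as big-endian, the last byte is least significant, giving 0x515C2005.
0x515C2005 = 1364992005.

1364992005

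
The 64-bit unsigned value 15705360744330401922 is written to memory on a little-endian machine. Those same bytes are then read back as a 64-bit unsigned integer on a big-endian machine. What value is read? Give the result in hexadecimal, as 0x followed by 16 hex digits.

15705360744330401922 in 64-bit hexadecimal is 0xD9F4A662EB2D9882.
Stored little-endian, the bytes at ascending addresses are 82 98 2D EB 62 A6 F4 D9.
Read back as big-endian, the last byte is least significant, giving 0x82982DEB62A6F4D9.

0x82982DEB62A6F4D9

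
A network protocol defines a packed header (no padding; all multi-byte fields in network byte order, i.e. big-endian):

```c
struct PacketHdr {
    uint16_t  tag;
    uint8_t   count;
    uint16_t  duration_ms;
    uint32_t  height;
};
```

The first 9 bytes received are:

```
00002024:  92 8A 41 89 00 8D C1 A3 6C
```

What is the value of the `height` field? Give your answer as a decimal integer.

`height` follows `tag` (2 B), `count` (1 B), `duration_ms` (2 B), so it starts at offset 2 + 1 + 2 = 5 and occupies 4 bytes.
Bytes at offsets 5..8: 8D C1 A3 6C.
In big-endian order the high byte comes first in memory.
The bytes are already most-significant first: 0x8DC1A36C.
0x8DC1A36C = 2378277740.

2378277740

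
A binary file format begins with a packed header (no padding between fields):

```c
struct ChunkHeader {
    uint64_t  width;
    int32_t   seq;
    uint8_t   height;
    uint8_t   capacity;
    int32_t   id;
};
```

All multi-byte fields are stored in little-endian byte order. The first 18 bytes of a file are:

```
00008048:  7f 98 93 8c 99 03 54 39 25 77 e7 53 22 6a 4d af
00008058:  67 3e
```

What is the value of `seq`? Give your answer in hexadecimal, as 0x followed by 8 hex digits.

0x53E77725

`seq` follows `width` (8 bytes), so it starts at byte offset 8 and occupies 4 bytes.
Bytes at offsets 8..11: 25 77 E7 53.
In little-endian order the low byte comes first in memory.
Reassemble most-significant byte first: 53 E7 77 25 → 0x53E77725.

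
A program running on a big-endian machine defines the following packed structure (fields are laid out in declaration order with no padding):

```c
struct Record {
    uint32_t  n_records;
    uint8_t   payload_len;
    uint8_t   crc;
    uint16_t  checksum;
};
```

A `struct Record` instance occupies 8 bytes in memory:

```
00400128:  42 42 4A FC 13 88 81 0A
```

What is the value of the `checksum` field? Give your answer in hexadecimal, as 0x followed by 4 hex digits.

0x810A

`checksum` follows `n_records` (4 B), `payload_len` (1 B), `crc` (1 B), so it starts at offset 4 + 1 + 1 = 6 and occupies 2 bytes.
Bytes at offsets 6..7: 81 0A.
In big-endian order the high byte comes first in memory.
The bytes are already most-significant first: 0x810A.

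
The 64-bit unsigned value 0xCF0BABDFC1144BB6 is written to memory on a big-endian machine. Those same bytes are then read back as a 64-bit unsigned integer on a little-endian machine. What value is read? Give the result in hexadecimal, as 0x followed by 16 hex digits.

0xB64B14C1DFAB0BCF

Stored big-endian, the bytes at ascending addresses are CF 0B AB DF C1 14 4B B6.
Read back as little-endian, the first byte is least significant, giving 0xB64B14C1DFAB0BCF.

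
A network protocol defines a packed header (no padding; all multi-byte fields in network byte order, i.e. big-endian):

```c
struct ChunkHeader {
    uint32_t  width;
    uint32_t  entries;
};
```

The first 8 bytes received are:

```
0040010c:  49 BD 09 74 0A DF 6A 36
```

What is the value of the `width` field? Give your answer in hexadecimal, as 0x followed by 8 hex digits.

`width` is the first field, at byte offset 0, occupying 4 bytes.
Bytes at offsets 0..3: 49 BD 09 74.
Big-endian stores the most-significant byte at the lowest address.
The bytes are already most-significant first: 0x49BD0974.

0x49BD0974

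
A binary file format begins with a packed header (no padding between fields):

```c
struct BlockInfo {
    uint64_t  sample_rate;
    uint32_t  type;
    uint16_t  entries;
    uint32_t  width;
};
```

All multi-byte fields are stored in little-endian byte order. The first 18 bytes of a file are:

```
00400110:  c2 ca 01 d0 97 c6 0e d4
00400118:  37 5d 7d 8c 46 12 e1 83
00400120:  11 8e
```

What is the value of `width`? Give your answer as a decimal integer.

`width` follows `sample_rate` (8 B), `type` (4 B), `entries` (2 B), so it starts at offset 8 + 4 + 2 = 14 and occupies 4 bytes.
Bytes at offsets 14..17: E1 83 11 8E.
In little-endian order the low byte comes first in memory.
Reassemble most-significant byte first: 8E 11 83 E1 → 0x8E1183E1.
0x8E1183E1 = 2383512545.

2383512545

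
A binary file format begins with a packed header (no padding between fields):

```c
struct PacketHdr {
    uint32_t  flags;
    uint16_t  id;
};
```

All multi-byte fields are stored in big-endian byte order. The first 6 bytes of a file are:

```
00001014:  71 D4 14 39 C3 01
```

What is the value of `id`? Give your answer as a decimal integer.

49921

`id` follows `flags` (4 bytes), so it starts at byte offset 4 and occupies 2 bytes.
Bytes at offsets 4..5: C3 01.
Big-endian: lowest address holds the most-significant byte.
The bytes are already most-significant first: 0xC301.
0xC301 = 49921.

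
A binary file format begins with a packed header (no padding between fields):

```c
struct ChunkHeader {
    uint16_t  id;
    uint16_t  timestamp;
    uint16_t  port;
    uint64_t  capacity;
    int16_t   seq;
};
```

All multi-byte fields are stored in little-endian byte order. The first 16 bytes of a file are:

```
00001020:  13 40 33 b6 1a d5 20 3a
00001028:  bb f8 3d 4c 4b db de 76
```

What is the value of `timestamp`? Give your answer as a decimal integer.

46643

`timestamp` follows `id` (2 bytes), so it starts at byte offset 2 and occupies 2 bytes.
Bytes at offsets 2..3: 33 B6.
Little-endian stores the least-significant byte at the lowest address.
Reassemble most-significant byte first: B6 33 → 0xB633.
0xB633 = 46643.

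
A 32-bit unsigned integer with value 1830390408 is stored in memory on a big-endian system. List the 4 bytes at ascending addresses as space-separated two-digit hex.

6D 19 8A 88

1830390408 in hexadecimal, padded to 32 bits, is 0x6D198A88.
Split into bytes (most-significant first): 6D 19 8A 88.
Big-endian stores the most-significant byte at the lowest address.
So the memory order matches the most-significant-first order: 6D 19 8A 88.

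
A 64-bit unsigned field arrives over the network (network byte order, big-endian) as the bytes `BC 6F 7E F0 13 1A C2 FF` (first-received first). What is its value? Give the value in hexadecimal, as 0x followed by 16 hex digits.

0xBC6F7EF0131AC2FF

Big-endian stores the most-significant byte at the lowest address.
The bytes are already most-significant first: 0xBC6F7EF0131AC2FF.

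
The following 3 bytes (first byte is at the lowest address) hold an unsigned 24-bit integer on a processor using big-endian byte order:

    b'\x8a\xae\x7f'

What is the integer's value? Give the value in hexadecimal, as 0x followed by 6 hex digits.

Big-endian: lowest address holds the most-significant byte.
The bytes are already most-significant first: 0x8AAE7F.

0x8AAE7F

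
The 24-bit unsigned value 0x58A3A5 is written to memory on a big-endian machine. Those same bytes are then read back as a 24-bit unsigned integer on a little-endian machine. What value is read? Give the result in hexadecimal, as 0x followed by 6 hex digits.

0xA5A358

Stored big-endian, the bytes at ascending addresses are 58 A3 A5.
Read back as little-endian, the first byte is least significant, giving 0xA5A358.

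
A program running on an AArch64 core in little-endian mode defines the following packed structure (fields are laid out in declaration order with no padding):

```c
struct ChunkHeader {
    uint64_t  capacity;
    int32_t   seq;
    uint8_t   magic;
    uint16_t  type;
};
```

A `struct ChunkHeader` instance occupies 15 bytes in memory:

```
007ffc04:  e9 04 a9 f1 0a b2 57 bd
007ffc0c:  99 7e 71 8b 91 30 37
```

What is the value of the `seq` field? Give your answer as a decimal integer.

`seq` follows `capacity` (8 bytes), so it starts at byte offset 8 and occupies 4 bytes.
Bytes at offsets 8..11: 99 7E 71 8B.
Little-endian: lowest address holds the least-significant byte.
Reassemble most-significant byte first: 8B 71 7E 99 → 0x8B717E99.
Top bit is set, so as a signed 32-bit value this is 0x8B717E99 − 2^32 = -1955496295.

-1955496295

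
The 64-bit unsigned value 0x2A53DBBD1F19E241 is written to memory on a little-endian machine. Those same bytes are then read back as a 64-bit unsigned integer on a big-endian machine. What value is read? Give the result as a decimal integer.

Stored little-endian, the bytes at ascending addresses are 41 E2 19 1F BD DB 53 2A.
Read back as big-endian, the last byte is least significant, giving 0x41E2191FBDDB532A.
0x41E2191FBDDB532A = 4747384581321872170.

4747384581321872170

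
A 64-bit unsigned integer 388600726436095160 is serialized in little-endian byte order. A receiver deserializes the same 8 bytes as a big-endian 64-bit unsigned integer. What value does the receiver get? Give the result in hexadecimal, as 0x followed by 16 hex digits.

0xB8A4AE424D966405

388600726436095160 in 64-bit hexadecimal is 0x0564964D42AEA4B8.
Stored little-endian, the bytes at ascending addresses are B8 A4 AE 42 4D 96 64 05.
Read back as big-endian, the last byte is least significant, giving 0xB8A4AE424D966405.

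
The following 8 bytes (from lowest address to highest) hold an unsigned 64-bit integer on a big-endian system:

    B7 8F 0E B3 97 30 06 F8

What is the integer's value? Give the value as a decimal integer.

In big-endian order the high byte comes first in memory.
The bytes are already most-significant first: 0xB78F0EB3973006F8.
0xB78F0EB3973006F8 = 13226806795108878072.

13226806795108878072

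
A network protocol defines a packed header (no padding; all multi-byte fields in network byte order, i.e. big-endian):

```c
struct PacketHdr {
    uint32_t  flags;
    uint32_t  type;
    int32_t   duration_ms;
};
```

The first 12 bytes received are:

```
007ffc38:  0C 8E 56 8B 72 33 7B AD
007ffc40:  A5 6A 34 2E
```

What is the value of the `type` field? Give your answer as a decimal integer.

1915976621

`type` follows `flags` (4 bytes), so it starts at byte offset 4 and occupies 4 bytes.
Bytes at offsets 4..7: 72 33 7B AD.
Big-endian stores the most-significant byte at the lowest address.
The bytes are already most-significant first: 0x72337BAD.
0x72337BAD = 1915976621.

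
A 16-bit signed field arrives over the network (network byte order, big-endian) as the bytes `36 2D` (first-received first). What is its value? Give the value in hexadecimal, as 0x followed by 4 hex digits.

0x362D

Big-endian: lowest address holds the most-significant byte.
The bytes are already most-significant first: 0x362D.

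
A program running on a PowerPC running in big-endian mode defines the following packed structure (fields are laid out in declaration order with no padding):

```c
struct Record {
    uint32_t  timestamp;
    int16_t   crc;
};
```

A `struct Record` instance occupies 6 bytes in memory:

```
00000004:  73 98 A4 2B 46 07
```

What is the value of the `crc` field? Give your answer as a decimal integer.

`crc` follows `timestamp` (4 bytes), so it starts at byte offset 4 and occupies 2 bytes.
Bytes at offsets 4..5: 46 07.
Big-endian: lowest address holds the most-significant byte.
The bytes are already most-significant first: 0x4607.
0x4607 = 17927.

17927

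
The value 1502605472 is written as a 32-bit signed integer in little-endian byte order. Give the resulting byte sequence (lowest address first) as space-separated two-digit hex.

A0 F0 8F 59

1502605472 in hexadecimal, padded to 32 bits, is 0x598FF0A0.
Split into bytes (most-significant first): 59 8F F0 A0.
In little-endian order the low byte comes first in memory.
So at ascending addresses the bytes are A0 F0 8F 59.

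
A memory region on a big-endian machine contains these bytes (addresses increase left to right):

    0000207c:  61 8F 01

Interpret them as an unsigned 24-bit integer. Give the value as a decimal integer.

6393601

Big-endian: lowest address holds the most-significant byte.
The bytes are already most-significant first: 0x618F01.
0x618F01 = 6393601.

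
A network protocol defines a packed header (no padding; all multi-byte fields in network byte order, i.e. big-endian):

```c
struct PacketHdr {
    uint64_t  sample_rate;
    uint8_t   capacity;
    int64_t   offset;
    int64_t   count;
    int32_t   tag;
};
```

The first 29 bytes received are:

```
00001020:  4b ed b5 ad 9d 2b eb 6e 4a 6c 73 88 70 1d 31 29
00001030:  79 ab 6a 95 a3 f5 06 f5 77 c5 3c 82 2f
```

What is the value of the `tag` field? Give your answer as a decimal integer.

`tag` follows `sample_rate` (8 B), `capacity` (1 B), `offset` (8 B), `count` (8 B), so it starts at offset 8 + 1 + 8 + 8 = 25 and occupies 4 bytes.
Bytes at offsets 25..28: C5 3C 82 2F.
Big-endian stores the most-significant byte at the lowest address.
The bytes are already most-significant first: 0xC53C822F.
Top bit is set, so as a signed 32-bit value this is 0xC53C822F − 2^32 = -985890257.

-985890257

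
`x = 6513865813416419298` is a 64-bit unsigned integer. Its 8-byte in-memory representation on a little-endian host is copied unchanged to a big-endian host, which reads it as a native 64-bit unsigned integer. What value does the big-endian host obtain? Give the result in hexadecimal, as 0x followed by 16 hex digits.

0xE21F3F0372E6655A

6513865813416419298 in 64-bit hexadecimal is 0x5A65E672033F1FE2.
Stored little-endian, the bytes at ascending addresses are E2 1F 3F 03 72 E6 65 5A.
Read back as big-endian, the last byte is least significant, giving 0xE21F3F0372E6655A.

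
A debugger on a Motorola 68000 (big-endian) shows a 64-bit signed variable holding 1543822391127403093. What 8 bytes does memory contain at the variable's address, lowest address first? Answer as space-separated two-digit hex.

1543822391127403093 in hexadecimal, padded to 64 bits, is 0x156CC24903716A55.
Split into bytes (most-significant first): 15 6C C2 49 03 71 6A 55.
Big-endian stores the most-significant byte at the lowest address.
So the memory order matches the most-significant-first order: 15 6C C2 49 03 71 6A 55.

15 6C C2 49 03 71 6A 55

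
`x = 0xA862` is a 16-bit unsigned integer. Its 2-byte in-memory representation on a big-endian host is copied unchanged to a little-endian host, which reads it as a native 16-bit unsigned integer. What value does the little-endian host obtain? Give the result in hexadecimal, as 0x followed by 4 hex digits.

Stored big-endian, the bytes at ascending addresses are A8 62.
Read back as little-endian, the first byte is least significant, giving 0x62A8.

0x62A8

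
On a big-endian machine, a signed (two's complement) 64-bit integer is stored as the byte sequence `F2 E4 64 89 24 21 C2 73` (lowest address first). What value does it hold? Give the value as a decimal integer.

Big-endian: lowest address holds the most-significant byte.
The bytes are already most-significant first: 0xF2E464892421C273.
Top bit is set, so as a signed 64-bit value this is 0xF2E464892421C273 − 2^64 = -944519481661472141.

-944519481661472141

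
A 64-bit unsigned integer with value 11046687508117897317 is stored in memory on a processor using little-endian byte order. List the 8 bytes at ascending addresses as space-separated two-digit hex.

11046687508117897317 in hexadecimal, padded to 64 bits, is 0x994DB7C2C21CC065.
Split into bytes (most-significant first): 99 4D B7 C2 C2 1C C0 65.
In little-endian order the low byte comes first in memory.
So at ascending addresses the bytes are 65 C0 1C C2 C2 B7 4D 99.

65 C0 1C C2 C2 B7 4D 99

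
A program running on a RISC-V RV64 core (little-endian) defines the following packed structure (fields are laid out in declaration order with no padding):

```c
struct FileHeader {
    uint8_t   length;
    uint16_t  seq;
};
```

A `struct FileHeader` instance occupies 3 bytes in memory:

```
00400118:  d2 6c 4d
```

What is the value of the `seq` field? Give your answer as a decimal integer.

19820

`seq` follows `length` (1 byte), so it starts at byte offset 1 and occupies 2 bytes.
Bytes at offsets 1..2: 6C 4D.
In little-endian order the low byte comes first in memory.
Reassemble most-significant byte first: 4D 6C → 0x4D6C.
0x4D6C = 19820.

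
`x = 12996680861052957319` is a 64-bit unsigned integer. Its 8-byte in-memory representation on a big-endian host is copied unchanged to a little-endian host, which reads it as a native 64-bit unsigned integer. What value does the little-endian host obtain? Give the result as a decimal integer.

9795941885447790004

12996680861052957319 in 64-bit hexadecimal is 0xB45D7C623E2DF287.
Stored big-endian, the bytes at ascending addresses are B4 5D 7C 62 3E 2D F2 87.
Read back as little-endian, the first byte is least significant, giving 0x87F22D3E627C5DB4.
0x87F22D3E627C5DB4 = 9795941885447790004.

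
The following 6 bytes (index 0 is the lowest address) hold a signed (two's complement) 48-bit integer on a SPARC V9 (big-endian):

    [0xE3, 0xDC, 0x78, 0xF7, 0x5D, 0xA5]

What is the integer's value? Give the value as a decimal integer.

-30938914923099

In big-endian order the high byte comes first in memory.
The bytes are already most-significant first: 0xE3DC78F75DA5.
Top bit is set, so as a signed 48-bit value this is 0xE3DC78F75DA5 − 2^48 = -30938914923099.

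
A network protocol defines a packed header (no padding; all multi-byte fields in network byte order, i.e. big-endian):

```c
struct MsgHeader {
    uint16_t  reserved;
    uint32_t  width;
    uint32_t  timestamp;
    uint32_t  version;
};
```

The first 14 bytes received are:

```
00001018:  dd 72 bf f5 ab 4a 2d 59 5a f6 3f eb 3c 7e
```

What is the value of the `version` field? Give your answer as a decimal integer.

1072381054

`version` follows `reserved` (2 B), `width` (4 B), `timestamp` (4 B), so it starts at offset 2 + 4 + 4 = 10 and occupies 4 bytes.
Bytes at offsets 10..13: 3F EB 3C 7E.
In big-endian order the high byte comes first in memory.
The bytes are already most-significant first: 0x3FEB3C7E.
0x3FEB3C7E = 1072381054.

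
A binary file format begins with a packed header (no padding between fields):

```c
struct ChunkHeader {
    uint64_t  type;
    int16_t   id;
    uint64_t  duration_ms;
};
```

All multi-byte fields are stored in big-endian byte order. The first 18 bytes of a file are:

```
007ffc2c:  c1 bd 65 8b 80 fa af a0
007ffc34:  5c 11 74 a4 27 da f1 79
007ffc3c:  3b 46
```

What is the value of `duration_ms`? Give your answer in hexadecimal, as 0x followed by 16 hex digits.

0x74A427DAF1793B46

`duration_ms` follows `type` (8 B), `id` (2 B), so it starts at offset 8 + 2 = 10 and occupies 8 bytes.
Bytes at offsets 10..17: 74 A4 27 DA F1 79 3B 46.
Big-endian stores the most-significant byte at the lowest address.
The bytes are already most-significant first: 0x74A427DAF1793B46.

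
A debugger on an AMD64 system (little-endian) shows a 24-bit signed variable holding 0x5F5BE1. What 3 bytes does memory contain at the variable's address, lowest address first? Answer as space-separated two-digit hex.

E1 5B 5F

Split into bytes (most-significant first): 5F 5B E1.
Little-endian stores the least-significant byte at the lowest address.
So at ascending addresses the bytes are E1 5B 5F.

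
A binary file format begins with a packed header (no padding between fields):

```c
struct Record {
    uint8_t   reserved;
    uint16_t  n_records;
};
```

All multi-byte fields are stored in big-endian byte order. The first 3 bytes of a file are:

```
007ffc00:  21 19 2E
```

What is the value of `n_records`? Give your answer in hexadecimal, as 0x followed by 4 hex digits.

`n_records` follows `reserved` (1 byte), so it starts at byte offset 1 and occupies 2 bytes.
Bytes at offsets 1..2: 19 2E.
In big-endian order the high byte comes first in memory.
The bytes are already most-significant first: 0x192E.

0x192E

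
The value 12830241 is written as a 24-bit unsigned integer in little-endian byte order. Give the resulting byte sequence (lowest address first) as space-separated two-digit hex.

12830241 in hexadecimal, padded to 24 bits, is 0xC3C621.
Split into bytes (most-significant first): C3 C6 21.
Little-endian stores the least-significant byte at the lowest address.
So at ascending addresses the bytes are 21 C6 C3.

21 C6 C3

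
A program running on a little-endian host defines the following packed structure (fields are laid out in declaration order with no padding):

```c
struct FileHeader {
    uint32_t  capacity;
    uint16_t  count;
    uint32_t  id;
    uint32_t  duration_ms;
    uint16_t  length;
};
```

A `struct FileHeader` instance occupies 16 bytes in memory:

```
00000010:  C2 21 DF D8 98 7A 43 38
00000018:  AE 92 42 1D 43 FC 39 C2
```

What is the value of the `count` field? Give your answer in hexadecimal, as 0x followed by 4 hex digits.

0x7A98

`count` follows `capacity` (4 bytes), so it starts at byte offset 4 and occupies 2 bytes.
Bytes at offsets 4..5: 98 7A.
In little-endian order the low byte comes first in memory.
Reassemble most-significant byte first: 7A 98 → 0x7A98.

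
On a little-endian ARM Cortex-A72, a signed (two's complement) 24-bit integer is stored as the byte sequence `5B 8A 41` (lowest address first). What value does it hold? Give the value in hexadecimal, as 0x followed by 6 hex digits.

0x418A5B

In little-endian order the low byte comes first in memory.
Reassemble most-significant byte first: 41 8A 5B → 0x418A5B.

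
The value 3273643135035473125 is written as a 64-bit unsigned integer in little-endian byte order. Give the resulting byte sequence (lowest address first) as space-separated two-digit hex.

3273643135035473125 in hexadecimal, padded to 64 bits, is 0x2D6E5116392F7CE5.
Split into bytes (most-significant first): 2D 6E 51 16 39 2F 7C E5.
In little-endian order the low byte comes first in memory.
So at ascending addresses the bytes are E5 7C 2F 39 16 51 6E 2D.

E5 7C 2F 39 16 51 6E 2D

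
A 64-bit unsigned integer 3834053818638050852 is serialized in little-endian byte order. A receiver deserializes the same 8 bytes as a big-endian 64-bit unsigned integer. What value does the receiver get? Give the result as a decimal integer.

2640981186944120117

3834053818638050852 in 64-bit hexadecimal is 0x35354BA265A6A624.
Stored little-endian, the bytes at ascending addresses are 24 A6 A6 65 A2 4B 35 35.
Read back as big-endian, the last byte is least significant, giving 0x24A6A665A24B3535.
0x24A6A665A24B3535 = 2640981186944120117.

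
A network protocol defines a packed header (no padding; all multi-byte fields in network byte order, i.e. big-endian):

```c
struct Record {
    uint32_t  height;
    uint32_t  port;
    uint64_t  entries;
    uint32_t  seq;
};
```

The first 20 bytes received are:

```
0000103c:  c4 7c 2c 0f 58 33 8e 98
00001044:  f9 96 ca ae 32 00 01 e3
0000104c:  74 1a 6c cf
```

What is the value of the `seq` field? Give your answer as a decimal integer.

`seq` follows `height` (4 B), `port` (4 B), `entries` (8 B), so it starts at offset 4 + 4 + 8 = 16 and occupies 4 bytes.
Bytes at offsets 16..19: 74 1A 6C CF.
Big-endian: lowest address holds the most-significant byte.
The bytes are already most-significant first: 0x741A6CCF.
0x741A6CCF = 1947888847.

1947888847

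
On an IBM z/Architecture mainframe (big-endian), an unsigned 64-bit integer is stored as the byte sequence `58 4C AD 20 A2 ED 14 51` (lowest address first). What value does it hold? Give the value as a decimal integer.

Big-endian: lowest address holds the most-significant byte.
The bytes are already most-significant first: 0x584CAD20A2ED1451.
0x584CAD20A2ED1451 = 6362650729251673169.

6362650729251673169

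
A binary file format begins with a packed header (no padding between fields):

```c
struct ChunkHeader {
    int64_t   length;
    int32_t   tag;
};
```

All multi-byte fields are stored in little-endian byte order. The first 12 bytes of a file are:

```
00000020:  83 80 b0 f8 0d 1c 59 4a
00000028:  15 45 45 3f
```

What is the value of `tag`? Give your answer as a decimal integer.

1061504277

`tag` follows `length` (8 bytes), so it starts at byte offset 8 and occupies 4 bytes.
Bytes at offsets 8..11: 15 45 45 3F.
In little-endian order the low byte comes first in memory.
Reassemble most-significant byte first: 3F 45 45 15 → 0x3F454515.
0x3F454515 = 1061504277.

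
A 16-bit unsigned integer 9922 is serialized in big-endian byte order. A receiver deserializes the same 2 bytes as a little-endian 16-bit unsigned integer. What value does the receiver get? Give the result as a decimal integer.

49702

9922 in 16-bit hexadecimal is 0x26C2.
Stored big-endian, the bytes at ascending addresses are 26 C2.
Read back as little-endian, the first byte is least significant, giving 0xC226.
0xC226 = 49702.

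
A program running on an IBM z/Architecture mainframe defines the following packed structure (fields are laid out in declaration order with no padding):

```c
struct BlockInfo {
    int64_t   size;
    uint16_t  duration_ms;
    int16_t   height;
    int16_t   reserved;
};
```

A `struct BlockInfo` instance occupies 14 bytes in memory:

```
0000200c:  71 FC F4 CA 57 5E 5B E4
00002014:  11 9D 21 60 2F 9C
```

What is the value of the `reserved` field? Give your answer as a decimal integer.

`reserved` follows `size` (8 B), `duration_ms` (2 B), `height` (2 B), so it starts at offset 8 + 2 + 2 = 12 and occupies 2 bytes.
Bytes at offsets 12..13: 2F 9C.
Big-endian: lowest address holds the most-significant byte.
The bytes are already most-significant first: 0x2F9C.
0x2F9C = 12188.

12188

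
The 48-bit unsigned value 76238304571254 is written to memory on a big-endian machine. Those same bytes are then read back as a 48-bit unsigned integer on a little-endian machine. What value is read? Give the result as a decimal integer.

130769131230789

76238304571254 in 48-bit hexadecimal is 0x45569D0FEF76.
Stored big-endian, the bytes at ascending addresses are 45 56 9D 0F EF 76.
Read back as little-endian, the first byte is least significant, giving 0x76EF0F9D5645.
0x76EF0F9D5645 = 130769131230789.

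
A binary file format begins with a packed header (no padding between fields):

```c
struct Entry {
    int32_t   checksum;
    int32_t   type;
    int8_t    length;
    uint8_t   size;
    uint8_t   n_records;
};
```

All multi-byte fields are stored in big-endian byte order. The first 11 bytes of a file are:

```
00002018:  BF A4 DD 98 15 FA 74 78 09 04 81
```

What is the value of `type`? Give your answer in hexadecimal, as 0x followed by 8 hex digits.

`type` follows `checksum` (4 bytes), so it starts at byte offset 4 and occupies 4 bytes.
Bytes at offsets 4..7: 15 FA 74 78.
Big-endian: lowest address holds the most-significant byte.
The bytes are already most-significant first: 0x15FA7478.

0x15FA7478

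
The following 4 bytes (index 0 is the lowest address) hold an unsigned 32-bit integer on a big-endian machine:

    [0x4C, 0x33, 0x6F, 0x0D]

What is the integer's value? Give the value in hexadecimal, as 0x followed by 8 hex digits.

Big-endian stores the most-significant byte at the lowest address.
The bytes are already most-significant first: 0x4C336F0D.

0x4C336F0D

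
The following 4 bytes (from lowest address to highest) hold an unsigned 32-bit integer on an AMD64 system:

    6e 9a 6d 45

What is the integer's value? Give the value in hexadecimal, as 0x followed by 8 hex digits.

Little-endian: lowest address holds the least-significant byte.
Reassemble most-significant byte first: 45 6D 9A 6E → 0x456D9A6E.

0x456D9A6E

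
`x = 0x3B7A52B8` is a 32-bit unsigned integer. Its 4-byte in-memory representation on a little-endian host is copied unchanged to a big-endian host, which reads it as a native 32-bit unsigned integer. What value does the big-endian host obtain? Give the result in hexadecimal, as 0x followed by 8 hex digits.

Stored little-endian, the bytes at ascending addresses are B8 52 7A 3B.
Read back as big-endian, the last byte is least significant, giving 0xB8527A3B.

0xB8527A3B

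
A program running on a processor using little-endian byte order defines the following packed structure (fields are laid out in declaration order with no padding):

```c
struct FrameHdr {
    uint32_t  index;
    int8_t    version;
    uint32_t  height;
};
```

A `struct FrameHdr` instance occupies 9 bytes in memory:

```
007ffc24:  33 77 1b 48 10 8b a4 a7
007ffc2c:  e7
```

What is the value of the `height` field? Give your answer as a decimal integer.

3886523531

`height` follows `index` (4 B), `version` (1 B), so it starts at offset 4 + 1 = 5 and occupies 4 bytes.
Bytes at offsets 5..8: 8B A4 A7 E7.
In little-endian order the low byte comes first in memory.
Reassemble most-significant byte first: E7 A7 A4 8B → 0xE7A7A48B.
0xE7A7A48B = 3886523531.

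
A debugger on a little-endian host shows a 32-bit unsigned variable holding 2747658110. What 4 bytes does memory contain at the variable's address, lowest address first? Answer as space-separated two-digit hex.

2747658110 in hexadecimal, padded to 32 bits, is 0xA3C5EF7E.
Split into bytes (most-significant first): A3 C5 EF 7E.
Little-endian stores the least-significant byte at the lowest address.
So at ascending addresses the bytes are 7E EF C5 A3.

7E EF C5 A3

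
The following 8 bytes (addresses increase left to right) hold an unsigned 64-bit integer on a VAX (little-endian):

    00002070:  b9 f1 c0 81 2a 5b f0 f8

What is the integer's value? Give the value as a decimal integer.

17937937553940345273

In little-endian order the low byte comes first in memory.
Reassemble most-significant byte first: F8 F0 5B 2A 81 C0 F1 B9 → 0xF8F05B2A81C0F1B9.
0xF8F05B2A81C0F1B9 = 17937937553940345273.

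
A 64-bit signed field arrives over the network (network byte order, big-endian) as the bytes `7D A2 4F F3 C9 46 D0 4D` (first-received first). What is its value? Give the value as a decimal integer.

9052886109440626765

Big-endian: lowest address holds the most-significant byte.
The bytes are already most-significant first: 0x7DA24FF3C946D04D.
0x7DA24FF3C946D04D = 9052886109440626765.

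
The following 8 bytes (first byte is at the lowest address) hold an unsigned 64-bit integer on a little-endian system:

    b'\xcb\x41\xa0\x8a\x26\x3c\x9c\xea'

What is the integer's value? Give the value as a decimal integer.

Little-endian stores the least-significant byte at the lowest address.
Reassemble most-significant byte first: EA 9C 3C 26 8A A0 41 CB → 0xEA9C3C268AA041CB.
0xEA9C3C268AA041CB = 16905453237474181579.

16905453237474181579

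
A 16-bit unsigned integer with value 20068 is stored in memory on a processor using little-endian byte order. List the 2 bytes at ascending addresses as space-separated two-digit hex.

20068 in hexadecimal, padded to 16 bits, is 0x4E64.
Split into bytes (most-significant first): 4E 64.
Little-endian stores the least-significant byte at the lowest address.
So at ascending addresses the bytes are 64 4E.

64 4E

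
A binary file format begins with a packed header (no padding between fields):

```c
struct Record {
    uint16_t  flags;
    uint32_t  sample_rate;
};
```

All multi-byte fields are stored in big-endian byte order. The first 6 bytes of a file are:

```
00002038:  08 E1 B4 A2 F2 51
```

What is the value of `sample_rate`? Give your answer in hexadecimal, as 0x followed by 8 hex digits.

0xB4A2F251

`sample_rate` follows `flags` (2 bytes), so it starts at byte offset 2 and occupies 4 bytes.
Bytes at offsets 2..5: B4 A2 F2 51.
Big-endian: lowest address holds the most-significant byte.
The bytes are already most-significant first: 0xB4A2F251.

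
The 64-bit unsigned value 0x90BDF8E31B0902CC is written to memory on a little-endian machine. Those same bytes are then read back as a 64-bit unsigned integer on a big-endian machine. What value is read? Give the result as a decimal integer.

14700322149084216720

Stored little-endian, the bytes at ascending addresses are CC 02 09 1B E3 F8 BD 90.
Read back as big-endian, the last byte is least significant, giving 0xCC02091BE3F8BD90.
0xCC02091BE3F8BD90 = 14700322149084216720.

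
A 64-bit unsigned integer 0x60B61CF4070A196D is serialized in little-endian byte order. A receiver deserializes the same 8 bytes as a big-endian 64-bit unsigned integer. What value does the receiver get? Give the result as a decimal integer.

Stored little-endian, the bytes at ascending addresses are 6D 19 0A 07 F4 1C B6 60.
Read back as big-endian, the last byte is least significant, giving 0x6D190A07F41CB660.
0x6D190A07F41CB660 = 7861325653828482656.

7861325653828482656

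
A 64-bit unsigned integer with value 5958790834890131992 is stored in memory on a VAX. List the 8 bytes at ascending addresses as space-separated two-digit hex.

5958790834890131992 in hexadecimal, padded to 64 bits, is 0x52B1E0B17C7ACA18.
Split into bytes (most-significant first): 52 B1 E0 B1 7C 7A CA 18.
In little-endian order the low byte comes first in memory.
So at ascending addresses the bytes are 18 CA 7A 7C B1 E0 B1 52.

18 CA 7A 7C B1 E0 B1 52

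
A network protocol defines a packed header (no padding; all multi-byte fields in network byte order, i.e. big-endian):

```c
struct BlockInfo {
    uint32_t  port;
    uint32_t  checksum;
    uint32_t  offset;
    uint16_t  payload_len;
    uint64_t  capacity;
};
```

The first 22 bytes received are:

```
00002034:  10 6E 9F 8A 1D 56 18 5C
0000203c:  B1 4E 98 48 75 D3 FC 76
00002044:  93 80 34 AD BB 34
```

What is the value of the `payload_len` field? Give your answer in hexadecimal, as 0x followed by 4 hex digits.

`payload_len` follows `port` (4 B), `checksum` (4 B), `offset` (4 B), so it starts at offset 4 + 4 + 4 = 12 and occupies 2 bytes.
Bytes at offsets 12..13: 75 D3.
Big-endian stores the most-significant byte at the lowest address.
The bytes are already most-significant first: 0x75D3.

0x75D3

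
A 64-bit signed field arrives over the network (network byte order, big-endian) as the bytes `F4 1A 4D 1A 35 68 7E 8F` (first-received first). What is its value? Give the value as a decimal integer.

-857288004100129137

Big-endian: lowest address holds the most-significant byte.
The bytes are already most-significant first: 0xF41A4D1A35687E8F.
Top bit is set, so as a signed 64-bit value this is 0xF41A4D1A35687E8F − 2^64 = -857288004100129137.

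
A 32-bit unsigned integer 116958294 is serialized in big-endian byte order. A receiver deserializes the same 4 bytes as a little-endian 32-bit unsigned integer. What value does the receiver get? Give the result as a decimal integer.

116958294 in 32-bit hexadecimal is 0x06F8A456.
Stored big-endian, the bytes at ascending addresses are 06 F8 A4 56.
Read back as little-endian, the first byte is least significant, giving 0x56A4F806.
0x56A4F806 = 1453651974.

1453651974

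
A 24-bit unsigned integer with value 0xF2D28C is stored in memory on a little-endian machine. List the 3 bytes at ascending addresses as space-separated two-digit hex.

8C D2 F2

Split into bytes (most-significant first): F2 D2 8C.
Little-endian stores the least-significant byte at the lowest address.
So at ascending addresses the bytes are 8C D2 F2.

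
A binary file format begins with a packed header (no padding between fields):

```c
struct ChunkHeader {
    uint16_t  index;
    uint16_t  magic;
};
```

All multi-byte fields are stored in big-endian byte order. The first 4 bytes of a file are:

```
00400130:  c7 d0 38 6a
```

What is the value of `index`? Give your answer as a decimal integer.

`index` is the first field, at byte offset 0, occupying 2 bytes.
Bytes at offsets 0..1: C7 D0.
In big-endian order the high byte comes first in memory.
The bytes are already most-significant first: 0xC7D0.
0xC7D0 = 51152.

51152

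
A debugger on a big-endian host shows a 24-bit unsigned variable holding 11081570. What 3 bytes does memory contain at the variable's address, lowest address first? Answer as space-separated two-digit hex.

A9 17 62

11081570 in hexadecimal, padded to 24 bits, is 0xA91762.
Split into bytes (most-significant first): A9 17 62.
In big-endian order the high byte comes first in memory.
So the memory order matches the most-significant-first order: A9 17 62.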